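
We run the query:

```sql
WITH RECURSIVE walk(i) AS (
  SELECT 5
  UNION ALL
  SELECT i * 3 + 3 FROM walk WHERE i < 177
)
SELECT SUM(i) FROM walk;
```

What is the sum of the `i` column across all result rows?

779

Base: i=5.
Iteration 1: 5 < 177 holds -> i = 5 * 3 + 3 = 18.
Iteration 2: 18 < 177 holds -> i = 18 * 3 + 3 = 57.
Iteration 3: 57 < 177 holds -> i = 57 * 3 + 3 = 174.
Iteration 4: 174 < 177 holds -> i = 174 * 3 + 3 = 525.
Iteration 5: 525 < 177 fails; recursion stops.
SUM(i) = 5 + 18 + 57 + 174 + 525 = 779.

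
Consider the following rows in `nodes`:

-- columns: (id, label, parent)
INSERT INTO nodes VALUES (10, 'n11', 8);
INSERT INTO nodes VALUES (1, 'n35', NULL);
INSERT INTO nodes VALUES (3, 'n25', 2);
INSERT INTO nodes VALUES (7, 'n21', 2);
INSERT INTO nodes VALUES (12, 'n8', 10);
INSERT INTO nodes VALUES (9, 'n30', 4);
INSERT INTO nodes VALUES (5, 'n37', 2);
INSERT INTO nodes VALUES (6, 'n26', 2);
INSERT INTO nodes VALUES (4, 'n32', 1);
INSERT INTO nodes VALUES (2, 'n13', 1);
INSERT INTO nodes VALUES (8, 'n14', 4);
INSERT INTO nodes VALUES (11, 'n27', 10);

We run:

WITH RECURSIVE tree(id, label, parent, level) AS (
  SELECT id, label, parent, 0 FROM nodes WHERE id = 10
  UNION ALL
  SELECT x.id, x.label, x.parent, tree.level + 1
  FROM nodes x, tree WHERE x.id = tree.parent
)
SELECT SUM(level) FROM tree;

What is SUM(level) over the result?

6

Base: id=10 (n11), parent=8, level 0.
Iteration 1: join on id=8 -> n14 (id 8, parent=4, level 1).
Iteration 2: join on id=4 -> n32 (id 4, parent=1, level 2).
Iteration 3: join on id=1 -> n35 (id 1, parent=NULL, level 3).
Iteration 4: parent is NULL; no match; recursion stops.
SUM(level) = 0 + 1 + 2 + 3 = 6.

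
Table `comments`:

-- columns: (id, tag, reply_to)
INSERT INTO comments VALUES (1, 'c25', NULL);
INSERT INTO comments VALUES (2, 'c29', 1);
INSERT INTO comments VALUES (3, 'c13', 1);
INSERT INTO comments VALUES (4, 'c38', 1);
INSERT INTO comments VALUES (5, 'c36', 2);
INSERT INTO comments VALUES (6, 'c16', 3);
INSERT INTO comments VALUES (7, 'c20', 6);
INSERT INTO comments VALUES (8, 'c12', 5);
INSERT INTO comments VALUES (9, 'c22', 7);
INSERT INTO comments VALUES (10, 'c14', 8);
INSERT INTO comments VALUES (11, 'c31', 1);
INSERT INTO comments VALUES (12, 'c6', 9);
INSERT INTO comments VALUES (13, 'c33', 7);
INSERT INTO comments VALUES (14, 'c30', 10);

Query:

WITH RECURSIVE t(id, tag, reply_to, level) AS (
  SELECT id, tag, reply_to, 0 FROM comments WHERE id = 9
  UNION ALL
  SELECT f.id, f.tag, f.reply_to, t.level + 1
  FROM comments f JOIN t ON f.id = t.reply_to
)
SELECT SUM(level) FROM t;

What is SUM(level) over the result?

Base: id=9 (c22), reply_to=7, level 0.
Iteration 1: join on id=7 -> c20 (id 7, reply_to=6, level 1).
Iteration 2: join on id=6 -> c16 (id 6, reply_to=3, level 2).
Iteration 3: join on id=3 -> c13 (id 3, reply_to=1, level 3).
Iteration 4: join on id=1 -> c25 (id 1, reply_to=NULL, level 4).
Iteration 5: reply_to is NULL; no match; recursion stops.
SUM(level) = 0 + 1 + 2 + 3 + 4 = 10.

10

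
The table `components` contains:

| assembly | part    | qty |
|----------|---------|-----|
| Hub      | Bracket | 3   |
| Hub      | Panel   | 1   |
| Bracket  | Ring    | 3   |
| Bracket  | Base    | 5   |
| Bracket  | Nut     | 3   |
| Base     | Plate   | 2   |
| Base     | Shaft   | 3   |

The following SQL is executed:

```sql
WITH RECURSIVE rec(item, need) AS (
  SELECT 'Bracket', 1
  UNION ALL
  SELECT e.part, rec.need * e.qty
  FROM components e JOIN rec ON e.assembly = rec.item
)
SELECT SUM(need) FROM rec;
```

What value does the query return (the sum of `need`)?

37

Base: (Bracket, need=1).
Iteration 1: components of {Bracket} -> Base = 1*5 = 5, Nut = 1*3 = 3, Ring = 1*3 = 3.
Iteration 2: components of {Base,Nut,Ring} -> Plate = 5*2 = 10, Shaft = 5*3 = 15.
Iteration 3: no further components; recursion stops.
SUM(need) = 1 + 3 + 5 + 3 + 10 + 15 = 37.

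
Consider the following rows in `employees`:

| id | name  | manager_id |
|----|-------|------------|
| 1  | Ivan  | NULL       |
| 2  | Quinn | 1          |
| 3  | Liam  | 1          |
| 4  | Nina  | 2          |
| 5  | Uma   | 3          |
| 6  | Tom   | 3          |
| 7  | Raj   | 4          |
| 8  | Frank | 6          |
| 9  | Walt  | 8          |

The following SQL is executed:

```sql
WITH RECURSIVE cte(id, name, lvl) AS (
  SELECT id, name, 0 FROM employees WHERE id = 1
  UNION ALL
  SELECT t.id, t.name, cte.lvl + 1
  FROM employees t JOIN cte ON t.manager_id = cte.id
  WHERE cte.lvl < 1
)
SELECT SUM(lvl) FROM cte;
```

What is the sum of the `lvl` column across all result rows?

2

Base: id=1 (Ivan) at lvl 0.
Iteration 1: rows with manager_id in {1} -> Quinn (id 2, lvl 1), Liam (id 3, lvl 1).
Iteration 2: lvl < 1 fails for all current rows; recursion stops.
SUM(lvl) = 0 + 1 + 1 = 2.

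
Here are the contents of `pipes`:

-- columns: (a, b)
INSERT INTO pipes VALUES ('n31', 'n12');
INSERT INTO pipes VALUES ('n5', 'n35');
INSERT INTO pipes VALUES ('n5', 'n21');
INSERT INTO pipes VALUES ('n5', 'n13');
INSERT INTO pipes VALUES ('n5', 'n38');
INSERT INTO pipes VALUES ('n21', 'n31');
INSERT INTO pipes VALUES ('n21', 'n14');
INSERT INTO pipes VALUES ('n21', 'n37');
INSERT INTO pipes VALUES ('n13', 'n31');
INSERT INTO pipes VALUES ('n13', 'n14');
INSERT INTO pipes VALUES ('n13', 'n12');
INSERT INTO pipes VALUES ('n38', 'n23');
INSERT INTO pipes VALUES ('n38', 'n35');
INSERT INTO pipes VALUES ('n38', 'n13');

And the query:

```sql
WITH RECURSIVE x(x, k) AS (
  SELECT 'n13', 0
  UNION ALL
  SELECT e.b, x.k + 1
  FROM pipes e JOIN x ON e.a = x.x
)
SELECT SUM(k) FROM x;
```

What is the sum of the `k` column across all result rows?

Base: (n13, k=0).
Iteration 1: edges from {n13} -> (n12, k=1), (n14, k=1), (n31, k=1).
Iteration 2: edges from {n12,n14,n31} -> (n12, k=2).
Iteration 3: no outgoing edges from {n12}; recursion stops.
SUM(k) = 0 + 1 + 1 + 1 + 2 = 5.

5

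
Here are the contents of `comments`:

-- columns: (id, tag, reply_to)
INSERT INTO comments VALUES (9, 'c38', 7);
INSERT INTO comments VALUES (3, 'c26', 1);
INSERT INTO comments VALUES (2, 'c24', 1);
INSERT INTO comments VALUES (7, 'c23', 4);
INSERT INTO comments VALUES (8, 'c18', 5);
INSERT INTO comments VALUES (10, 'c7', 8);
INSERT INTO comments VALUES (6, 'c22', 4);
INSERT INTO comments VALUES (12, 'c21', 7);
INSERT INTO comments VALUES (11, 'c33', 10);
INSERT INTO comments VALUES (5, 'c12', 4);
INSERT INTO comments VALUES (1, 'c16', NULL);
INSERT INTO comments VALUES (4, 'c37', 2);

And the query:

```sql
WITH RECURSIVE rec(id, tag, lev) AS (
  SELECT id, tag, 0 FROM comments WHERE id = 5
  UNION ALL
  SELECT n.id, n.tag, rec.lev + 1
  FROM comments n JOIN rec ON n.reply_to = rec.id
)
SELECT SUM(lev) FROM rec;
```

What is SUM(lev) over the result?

Base: id=5 (c12) at lev 0.
Iteration 1: rows with reply_to in {5} -> c18 (id 8, lev 1).
Iteration 2: rows with reply_to in {8} -> c7 (id 10, lev 2).
Iteration 3: rows with reply_to in {10} -> c33 (id 11, lev 3).
Iteration 4: no rows with reply_to in {11}; recursion stops.
SUM(lev) = 0 + 1 + 2 + 3 = 6.

6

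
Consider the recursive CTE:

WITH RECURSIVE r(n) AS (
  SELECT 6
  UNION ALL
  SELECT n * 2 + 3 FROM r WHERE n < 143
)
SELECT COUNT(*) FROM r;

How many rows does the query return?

6

Base: n=6.
Iteration 1: 6 < 143 holds -> n = 6 * 2 + 3 = 15.
Iteration 2: 15 < 143 holds -> n = 15 * 2 + 3 = 33.
Iteration 3: 33 < 143 holds -> n = 33 * 2 + 3 = 69.
Iteration 4: 69 < 143 holds -> n = 69 * 2 + 3 = 141.
Iteration 5: 141 < 143 holds -> n = 141 * 2 + 3 = 285.
Iteration 6: 285 < 143 fails; recursion stops.
Total rows emitted: 6.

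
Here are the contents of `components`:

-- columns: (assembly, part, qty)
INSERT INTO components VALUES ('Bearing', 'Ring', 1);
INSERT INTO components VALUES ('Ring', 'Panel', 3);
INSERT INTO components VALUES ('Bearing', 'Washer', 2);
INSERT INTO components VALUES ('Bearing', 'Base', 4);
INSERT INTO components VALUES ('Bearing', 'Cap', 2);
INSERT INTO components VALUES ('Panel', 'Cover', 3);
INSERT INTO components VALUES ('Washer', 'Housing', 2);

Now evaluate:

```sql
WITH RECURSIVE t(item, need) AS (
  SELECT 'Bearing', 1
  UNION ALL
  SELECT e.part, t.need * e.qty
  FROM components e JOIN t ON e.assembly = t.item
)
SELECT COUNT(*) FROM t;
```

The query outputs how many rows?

8

Base: (Bearing, need=1).
Iteration 1: components of {Bearing} -> Base = 1*4 = 4, Cap = 1*2 = 2, Ring = 1*1 = 1, Washer = 1*2 = 2.
Iteration 2: components of {Base,Cap,Ring,Washer} -> Housing = 2*2 = 4, Panel = 1*3 = 3.
Iteration 3: components of {Housing,Panel} -> Cover = 3*3 = 9.
Iteration 4: no further components; recursion stops.
Total rows emitted: 8.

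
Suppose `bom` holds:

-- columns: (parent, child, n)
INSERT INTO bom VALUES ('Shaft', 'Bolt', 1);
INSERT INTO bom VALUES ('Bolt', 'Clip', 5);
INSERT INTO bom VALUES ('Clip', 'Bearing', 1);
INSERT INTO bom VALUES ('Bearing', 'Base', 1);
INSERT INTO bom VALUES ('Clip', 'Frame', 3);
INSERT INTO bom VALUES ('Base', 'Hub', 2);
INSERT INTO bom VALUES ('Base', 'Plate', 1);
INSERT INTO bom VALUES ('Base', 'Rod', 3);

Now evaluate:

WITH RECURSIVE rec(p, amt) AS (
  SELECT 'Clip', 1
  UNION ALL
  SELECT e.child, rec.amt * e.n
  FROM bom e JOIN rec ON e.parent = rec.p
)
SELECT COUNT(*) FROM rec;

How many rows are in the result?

7

Base: (Clip, amt=1).
Iteration 1: components of {Clip} -> Bearing = 1*1 = 1, Frame = 1*3 = 3.
Iteration 2: components of {Bearing,Frame} -> Base = 1*1 = 1.
Iteration 3: components of {Base} -> Hub = 1*2 = 2, Plate = 1*1 = 1, Rod = 1*3 = 3.
Iteration 4: no further components; recursion stops.
Total rows emitted: 7.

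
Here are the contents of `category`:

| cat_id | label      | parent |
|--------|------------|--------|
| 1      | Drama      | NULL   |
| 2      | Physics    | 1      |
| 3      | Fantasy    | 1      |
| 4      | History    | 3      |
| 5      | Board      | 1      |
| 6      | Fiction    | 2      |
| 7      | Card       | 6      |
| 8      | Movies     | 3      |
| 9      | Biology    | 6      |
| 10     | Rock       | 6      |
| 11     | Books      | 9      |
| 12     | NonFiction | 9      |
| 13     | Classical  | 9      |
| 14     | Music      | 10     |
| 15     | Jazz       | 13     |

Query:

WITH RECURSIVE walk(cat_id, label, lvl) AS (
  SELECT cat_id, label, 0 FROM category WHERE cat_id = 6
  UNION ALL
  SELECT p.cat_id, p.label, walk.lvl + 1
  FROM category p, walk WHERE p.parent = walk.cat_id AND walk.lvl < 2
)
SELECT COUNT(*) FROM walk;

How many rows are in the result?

8

Base: cat_id=6 (Fiction) at lvl 0.
Iteration 1: rows with parent in {6} -> Card (id 7, lvl 1), Biology (id 9, lvl 1), Rock (id 10, lvl 1).
Iteration 2: rows with parent in {7,9,10} -> Books (id 11, lvl 2), NonFiction (id 12, lvl 2), Classical (id 13, lvl 2), Music (id 14, lvl 2).
Iteration 3: lvl < 2 fails for all current rows; recursion stops.
Total rows emitted: 8.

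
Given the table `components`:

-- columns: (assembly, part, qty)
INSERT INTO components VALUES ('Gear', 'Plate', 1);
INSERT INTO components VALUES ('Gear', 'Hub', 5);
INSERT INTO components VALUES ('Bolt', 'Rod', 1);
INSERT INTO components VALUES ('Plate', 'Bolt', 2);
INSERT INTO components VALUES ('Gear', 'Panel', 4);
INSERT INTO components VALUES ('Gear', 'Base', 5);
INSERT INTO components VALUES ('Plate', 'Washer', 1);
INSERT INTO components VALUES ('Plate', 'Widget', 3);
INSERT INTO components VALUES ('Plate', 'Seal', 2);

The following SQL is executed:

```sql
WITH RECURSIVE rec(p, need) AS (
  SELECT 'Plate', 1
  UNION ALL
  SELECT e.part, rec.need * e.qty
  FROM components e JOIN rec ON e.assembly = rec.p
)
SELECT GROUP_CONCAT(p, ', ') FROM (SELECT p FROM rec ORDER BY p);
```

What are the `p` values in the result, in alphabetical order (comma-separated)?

Bolt, Plate, Rod, Seal, Washer, Widget

Base: (Plate, need=1).
Iteration 1: components of {Plate} -> Bolt = 1*2 = 2, Seal = 1*2 = 2, Washer = 1*1 = 1, Widget = 1*3 = 3.
Iteration 2: components of {Bolt,Seal,Washer,Widget} -> Rod = 2*1 = 2.
Iteration 3: no further components; recursion stops.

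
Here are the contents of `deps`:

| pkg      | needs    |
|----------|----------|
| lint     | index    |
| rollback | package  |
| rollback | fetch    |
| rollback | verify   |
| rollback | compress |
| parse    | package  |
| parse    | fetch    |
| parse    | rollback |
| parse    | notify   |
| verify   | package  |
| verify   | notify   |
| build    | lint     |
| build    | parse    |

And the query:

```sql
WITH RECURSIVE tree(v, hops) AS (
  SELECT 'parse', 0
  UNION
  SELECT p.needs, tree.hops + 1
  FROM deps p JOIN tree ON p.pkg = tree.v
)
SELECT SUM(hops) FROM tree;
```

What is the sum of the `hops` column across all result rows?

18

Base: (parse, hops=0).
Iteration 1: edges from {parse} -> (fetch, hops=1), (notify, hops=1), (package, hops=1), (rollback, hops=1).
Iteration 2: edges from {fetch,notify,package,rollback} -> (compress, hops=2), (fetch, hops=2), (package, hops=2), (verify, hops=2).
Iteration 3: edges from {compress,fetch,package,verify} -> (notify, hops=3), (package, hops=3).
Iteration 4: no outgoing edges from {notify,package}; recursion stops.
SUM(hops) = 0 + 1 + 1 + 1 + 1 + 2 + 2 + 2 + 2 + 3 + 3 = 18.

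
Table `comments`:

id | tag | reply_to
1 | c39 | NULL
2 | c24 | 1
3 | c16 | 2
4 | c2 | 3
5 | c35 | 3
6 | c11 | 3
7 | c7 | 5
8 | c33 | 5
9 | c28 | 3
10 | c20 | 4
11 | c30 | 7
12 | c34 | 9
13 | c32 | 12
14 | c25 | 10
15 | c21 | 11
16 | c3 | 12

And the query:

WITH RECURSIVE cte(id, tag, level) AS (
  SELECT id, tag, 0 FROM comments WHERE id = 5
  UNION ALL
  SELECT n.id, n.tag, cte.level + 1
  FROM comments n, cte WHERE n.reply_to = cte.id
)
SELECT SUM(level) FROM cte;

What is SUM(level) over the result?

Base: id=5 (c35) at level 0.
Iteration 1: rows with reply_to in {5} -> c7 (id 7, level 1), c33 (id 8, level 1).
Iteration 2: rows with reply_to in {7,8} -> c30 (id 11, level 2).
Iteration 3: rows with reply_to in {11} -> c21 (id 15, level 3).
Iteration 4: no rows with reply_to in {15}; recursion stops.
SUM(level) = 0 + 1 + 1 + 2 + 3 = 7.

7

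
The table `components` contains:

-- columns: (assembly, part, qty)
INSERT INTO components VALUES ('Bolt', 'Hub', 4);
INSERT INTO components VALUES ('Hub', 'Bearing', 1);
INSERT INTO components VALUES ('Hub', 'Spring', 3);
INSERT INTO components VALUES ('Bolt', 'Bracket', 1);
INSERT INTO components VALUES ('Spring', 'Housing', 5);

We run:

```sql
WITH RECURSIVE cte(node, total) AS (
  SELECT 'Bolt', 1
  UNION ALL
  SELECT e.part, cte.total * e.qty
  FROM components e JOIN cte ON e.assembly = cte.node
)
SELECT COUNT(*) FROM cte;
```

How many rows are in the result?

6

Base: (Bolt, total=1).
Iteration 1: components of {Bolt} -> Bracket = 1*1 = 1, Hub = 1*4 = 4.
Iteration 2: components of {Bracket,Hub} -> Bearing = 4*1 = 4, Spring = 4*3 = 12.
Iteration 3: components of {Bearing,Spring} -> Housing = 12*5 = 60.
Iteration 4: no further components; recursion stops.
Total rows emitted: 6.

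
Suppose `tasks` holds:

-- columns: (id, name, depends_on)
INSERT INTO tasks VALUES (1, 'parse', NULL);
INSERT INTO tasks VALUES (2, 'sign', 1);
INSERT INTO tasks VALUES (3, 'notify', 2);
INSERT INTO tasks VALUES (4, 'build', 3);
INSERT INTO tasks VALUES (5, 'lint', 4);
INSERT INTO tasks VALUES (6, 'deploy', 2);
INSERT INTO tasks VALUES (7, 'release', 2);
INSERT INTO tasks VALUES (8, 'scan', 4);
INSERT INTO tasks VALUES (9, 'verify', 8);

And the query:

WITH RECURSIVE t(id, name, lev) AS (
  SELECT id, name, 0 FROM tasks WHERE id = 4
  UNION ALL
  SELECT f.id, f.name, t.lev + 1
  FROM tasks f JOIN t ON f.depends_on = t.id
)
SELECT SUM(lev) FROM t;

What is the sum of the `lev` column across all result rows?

4

Base: id=4 (build) at lev 0.
Iteration 1: rows with depends_on in {4} -> lint (id 5, lev 1), scan (id 8, lev 1).
Iteration 2: rows with depends_on in {5,8} -> verify (id 9, lev 2).
Iteration 3: no rows with depends_on in {9}; recursion stops.
SUM(lev) = 0 + 1 + 1 + 2 = 4.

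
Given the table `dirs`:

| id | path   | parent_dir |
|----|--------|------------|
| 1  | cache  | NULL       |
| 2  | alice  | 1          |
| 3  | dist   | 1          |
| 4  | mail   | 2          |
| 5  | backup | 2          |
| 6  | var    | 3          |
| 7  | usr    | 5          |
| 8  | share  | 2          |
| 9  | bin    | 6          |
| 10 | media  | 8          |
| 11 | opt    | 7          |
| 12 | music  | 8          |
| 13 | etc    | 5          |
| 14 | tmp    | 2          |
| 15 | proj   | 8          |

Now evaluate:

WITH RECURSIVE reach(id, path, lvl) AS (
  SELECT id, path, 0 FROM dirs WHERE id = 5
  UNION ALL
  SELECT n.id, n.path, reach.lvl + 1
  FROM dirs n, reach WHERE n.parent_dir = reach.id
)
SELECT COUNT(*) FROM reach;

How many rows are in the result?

4

Base: id=5 (backup) at lvl 0.
Iteration 1: rows with parent_dir in {5} -> usr (id 7, lvl 1), etc (id 13, lvl 1).
Iteration 2: rows with parent_dir in {7,13} -> opt (id 11, lvl 2).
Iteration 3: no rows with parent_dir in {11}; recursion stops.
Total rows emitted: 4.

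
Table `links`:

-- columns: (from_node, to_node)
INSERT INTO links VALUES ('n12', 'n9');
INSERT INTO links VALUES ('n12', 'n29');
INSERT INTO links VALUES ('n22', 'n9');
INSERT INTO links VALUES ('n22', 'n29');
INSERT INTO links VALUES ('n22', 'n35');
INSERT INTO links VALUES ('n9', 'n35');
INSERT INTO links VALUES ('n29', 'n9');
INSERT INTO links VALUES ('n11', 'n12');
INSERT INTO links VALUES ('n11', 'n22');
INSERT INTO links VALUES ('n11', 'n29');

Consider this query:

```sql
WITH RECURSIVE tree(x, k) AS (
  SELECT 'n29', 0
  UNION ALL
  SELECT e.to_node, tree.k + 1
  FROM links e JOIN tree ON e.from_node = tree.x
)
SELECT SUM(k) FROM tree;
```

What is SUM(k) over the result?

Base: (n29, k=0).
Iteration 1: edges from {n29} -> (n9, k=1).
Iteration 2: edges from {n9} -> (n35, k=2).
Iteration 3: no outgoing edges from {n35}; recursion stops.
SUM(k) = 0 + 1 + 2 = 3.

3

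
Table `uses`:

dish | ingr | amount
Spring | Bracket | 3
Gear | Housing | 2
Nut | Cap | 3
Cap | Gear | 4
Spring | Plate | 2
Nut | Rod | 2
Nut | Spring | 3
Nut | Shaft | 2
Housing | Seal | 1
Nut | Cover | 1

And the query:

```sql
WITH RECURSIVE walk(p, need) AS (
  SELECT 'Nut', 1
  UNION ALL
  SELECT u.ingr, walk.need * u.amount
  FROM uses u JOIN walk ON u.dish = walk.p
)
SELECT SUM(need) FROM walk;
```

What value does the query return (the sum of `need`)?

87

Base: (Nut, need=1).
Iteration 1: components of {Nut} -> Cap = 1*3 = 3, Cover = 1*1 = 1, Rod = 1*2 = 2, Shaft = 1*2 = 2, Spring = 1*3 = 3.
Iteration 2: components of {Cap,Cover,Rod,Shaft,Spring} -> Bracket = 3*3 = 9, Gear = 3*4 = 12, Plate = 3*2 = 6.
Iteration 3: components of {Bracket,Gear,Plate} -> Housing = 12*2 = 24.
Iteration 4: components of {Housing} -> Seal = 24*1 = 24.
Iteration 5: no further components; recursion stops.
SUM(need) = 1 + 3 + 3 + 2 + 1 + 2 + 6 + 9 + 12 + 24 + 24 = 87.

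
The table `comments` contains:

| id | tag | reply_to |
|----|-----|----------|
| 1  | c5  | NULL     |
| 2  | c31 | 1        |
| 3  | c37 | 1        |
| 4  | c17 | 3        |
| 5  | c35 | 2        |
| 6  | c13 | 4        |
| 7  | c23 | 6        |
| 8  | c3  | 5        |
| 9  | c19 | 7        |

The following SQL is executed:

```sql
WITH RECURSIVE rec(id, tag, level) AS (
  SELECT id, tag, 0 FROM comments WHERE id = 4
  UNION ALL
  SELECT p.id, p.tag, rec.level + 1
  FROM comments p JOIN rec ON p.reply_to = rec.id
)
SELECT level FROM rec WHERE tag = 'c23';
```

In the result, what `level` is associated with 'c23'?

Base: id=4 (c17) at level 0.
Iteration 1: rows with reply_to in {4} -> c13 (id 6, level 1).
Iteration 2: rows with reply_to in {6} -> c23 (id 7, level 2).
Iteration 3: rows with reply_to in {7} -> c19 (id 9, level 3).
Iteration 4: no rows with reply_to in {9}; recursion stops.

2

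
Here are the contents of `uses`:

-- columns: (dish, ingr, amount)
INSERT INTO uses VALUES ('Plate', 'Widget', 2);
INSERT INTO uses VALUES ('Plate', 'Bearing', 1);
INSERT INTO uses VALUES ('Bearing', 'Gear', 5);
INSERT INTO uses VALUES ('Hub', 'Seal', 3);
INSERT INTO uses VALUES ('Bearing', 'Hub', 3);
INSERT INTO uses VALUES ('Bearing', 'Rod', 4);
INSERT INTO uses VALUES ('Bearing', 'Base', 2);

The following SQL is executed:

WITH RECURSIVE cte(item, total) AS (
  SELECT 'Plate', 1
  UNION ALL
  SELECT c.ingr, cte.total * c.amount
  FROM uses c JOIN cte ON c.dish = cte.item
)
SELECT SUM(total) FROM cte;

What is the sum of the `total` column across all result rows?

Base: (Plate, total=1).
Iteration 1: components of {Plate} -> Bearing = 1*1 = 1, Widget = 1*2 = 2.
Iteration 2: components of {Bearing,Widget} -> Base = 1*2 = 2, Gear = 1*5 = 5, Hub = 1*3 = 3, Rod = 1*4 = 4.
Iteration 3: components of {Base,Gear,Hub,Rod} -> Seal = 3*3 = 9.
Iteration 4: no further components; recursion stops.
SUM(total) = 1 + 2 + 1 + 2 + 5 + 3 + 4 + 9 = 27.

27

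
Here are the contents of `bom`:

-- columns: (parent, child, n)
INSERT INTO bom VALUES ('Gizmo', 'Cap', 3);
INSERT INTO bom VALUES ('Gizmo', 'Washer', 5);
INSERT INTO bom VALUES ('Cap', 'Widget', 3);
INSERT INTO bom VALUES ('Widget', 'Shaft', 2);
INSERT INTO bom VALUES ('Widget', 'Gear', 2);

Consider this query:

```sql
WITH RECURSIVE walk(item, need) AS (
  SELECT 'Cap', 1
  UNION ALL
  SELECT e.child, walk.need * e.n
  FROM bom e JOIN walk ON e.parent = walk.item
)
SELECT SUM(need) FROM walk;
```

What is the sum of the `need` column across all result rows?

16

Base: (Cap, need=1).
Iteration 1: components of {Cap} -> Widget = 1*3 = 3.
Iteration 2: components of {Widget} -> Gear = 3*2 = 6, Shaft = 3*2 = 6.
Iteration 3: no further components; recursion stops.
SUM(need) = 1 + 3 + 6 + 6 = 16.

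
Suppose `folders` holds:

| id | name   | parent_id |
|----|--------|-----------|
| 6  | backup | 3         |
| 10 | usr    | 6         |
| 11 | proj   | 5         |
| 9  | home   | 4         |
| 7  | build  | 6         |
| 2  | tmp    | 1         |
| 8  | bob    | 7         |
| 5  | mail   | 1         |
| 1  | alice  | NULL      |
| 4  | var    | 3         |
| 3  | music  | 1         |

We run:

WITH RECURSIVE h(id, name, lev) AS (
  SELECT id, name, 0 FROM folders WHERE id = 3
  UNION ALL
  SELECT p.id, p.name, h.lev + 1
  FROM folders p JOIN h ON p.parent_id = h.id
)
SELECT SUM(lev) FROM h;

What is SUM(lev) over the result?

Base: id=3 (music) at lev 0.
Iteration 1: rows with parent_id in {3} -> var (id 4, lev 1), backup (id 6, lev 1).
Iteration 2: rows with parent_id in {4,6} -> build (id 7, lev 2), home (id 9, lev 2), usr (id 10, lev 2).
Iteration 3: rows with parent_id in {7,9,10} -> bob (id 8, lev 3).
Iteration 4: no rows with parent_id in {8}; recursion stops.
SUM(lev) = 0 + 1 + 1 + 2 + 2 + 2 + 3 = 11.

11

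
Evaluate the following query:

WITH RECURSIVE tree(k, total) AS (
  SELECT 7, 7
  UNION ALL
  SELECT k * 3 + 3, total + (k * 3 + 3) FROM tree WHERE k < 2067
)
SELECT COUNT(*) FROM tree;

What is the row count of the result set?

7

Base: k=7, total=7.
Iteration 1: 7 < 2067 holds -> k = 7 * 3 + 3 = 24, total = 7 + 24 = 31.
Iteration 2: 24 < 2067 holds -> k = 24 * 3 + 3 = 75, total = 31 + 75 = 106.
Iteration 3: 75 < 2067 holds -> k = 75 * 3 + 3 = 228, total = 106 + 228 = 334.
Iteration 4: 228 < 2067 holds -> k = 228 * 3 + 3 = 687, total = 334 + 687 = 1021.
Iteration 5: 687 < 2067 holds -> k = 687 * 3 + 3 = 2064, total = 1021 + 2064 = 3085.
Iteration 6: 2064 < 2067 holds -> k = 2064 * 3 + 3 = 6195, total = 3085 + 6195 = 9280.
Iteration 7: 6195 < 2067 fails; recursion stops.
Total rows emitted: 7.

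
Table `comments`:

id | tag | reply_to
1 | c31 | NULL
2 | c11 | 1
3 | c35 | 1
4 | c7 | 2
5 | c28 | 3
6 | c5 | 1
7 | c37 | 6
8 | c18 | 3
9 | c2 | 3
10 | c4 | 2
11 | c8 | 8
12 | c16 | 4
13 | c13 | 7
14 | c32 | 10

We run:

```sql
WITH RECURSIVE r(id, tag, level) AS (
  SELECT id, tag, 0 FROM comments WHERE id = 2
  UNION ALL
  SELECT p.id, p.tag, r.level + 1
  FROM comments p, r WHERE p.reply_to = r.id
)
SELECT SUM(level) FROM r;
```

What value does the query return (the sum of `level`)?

Base: id=2 (c11) at level 0.
Iteration 1: rows with reply_to in {2} -> c7 (id 4, level 1), c4 (id 10, level 1).
Iteration 2: rows with reply_to in {4,10} -> c16 (id 12, level 2), c32 (id 14, level 2).
Iteration 3: no rows with reply_to in {12,14}; recursion stops.
SUM(level) = 0 + 1 + 1 + 2 + 2 = 6.

6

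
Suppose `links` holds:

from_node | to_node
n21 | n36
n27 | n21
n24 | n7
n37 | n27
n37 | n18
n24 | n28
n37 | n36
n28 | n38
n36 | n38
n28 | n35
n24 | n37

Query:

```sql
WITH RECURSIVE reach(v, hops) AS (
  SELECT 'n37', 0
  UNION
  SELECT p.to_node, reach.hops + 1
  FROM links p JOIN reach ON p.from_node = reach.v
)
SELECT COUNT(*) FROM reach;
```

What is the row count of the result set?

8

Base: (n37, hops=0).
Iteration 1: edges from {n37} -> (n18, hops=1), (n27, hops=1), (n36, hops=1).
Iteration 2: edges from {n18,n27,n36} -> (n21, hops=2), (n38, hops=2).
Iteration 3: edges from {n21,n38} -> (n36, hops=3).
Iteration 4: edges from {n36} -> (n38, hops=4).
Iteration 5: no outgoing edges from {n38}; recursion stops.
Total rows emitted: 8.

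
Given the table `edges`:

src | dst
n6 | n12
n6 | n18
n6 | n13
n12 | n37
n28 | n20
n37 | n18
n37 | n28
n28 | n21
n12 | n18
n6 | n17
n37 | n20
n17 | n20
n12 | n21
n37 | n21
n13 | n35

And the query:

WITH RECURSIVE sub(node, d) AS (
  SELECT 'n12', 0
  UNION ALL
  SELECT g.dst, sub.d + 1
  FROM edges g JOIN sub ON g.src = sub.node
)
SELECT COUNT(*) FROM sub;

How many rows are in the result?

Base: (n12, d=0).
Iteration 1: edges from {n12} -> (n18, d=1), (n21, d=1), (n37, d=1).
Iteration 2: edges from {n18,n21,n37} -> (n18, d=2), (n20, d=2), (n21, d=2), (n28, d=2).
Iteration 3: edges from {n18,n20,n21,n28} -> (n20, d=3), (n21, d=3).
Iteration 4: no outgoing edges from {n20,n21}; recursion stops.
Total rows emitted: 10.

10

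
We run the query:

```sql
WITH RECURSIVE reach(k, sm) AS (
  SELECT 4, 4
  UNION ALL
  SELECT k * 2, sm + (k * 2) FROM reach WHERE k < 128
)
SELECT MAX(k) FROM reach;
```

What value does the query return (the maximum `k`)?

128

Base: k=4, sm=4.
Iteration 1: 4 < 128 holds -> k = 4 * 2 = 8, sm = 4 + 8 = 12.
Iteration 2: 8 < 128 holds -> k = 8 * 2 = 16, sm = 12 + 16 = 28.
Iteration 3: 16 < 128 holds -> k = 16 * 2 = 32, sm = 28 + 32 = 60.
Iteration 4: 32 < 128 holds -> k = 32 * 2 = 64, sm = 60 + 64 = 124.
Iteration 5: 64 < 128 holds -> k = 64 * 2 = 128, sm = 124 + 128 = 252.
Iteration 6: 128 < 128 fails; recursion stops.
k values: 4, 8, 16, 32, 64, 128; the maximum is 128.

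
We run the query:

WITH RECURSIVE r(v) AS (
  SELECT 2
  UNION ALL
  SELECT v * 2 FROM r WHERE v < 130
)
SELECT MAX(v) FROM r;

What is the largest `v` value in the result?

Base: v=2.
Iteration 1: 2 < 130 holds -> v = 2 * 2 = 4.
Iteration 2: 4 < 130 holds -> v = 4 * 2 = 8.
Iteration 3: 8 < 130 holds -> v = 8 * 2 = 16.
Iteration 4: 16 < 130 holds -> v = 16 * 2 = 32.
Iteration 5: 32 < 130 holds -> v = 32 * 2 = 64.
Iteration 6: 64 < 130 holds -> v = 64 * 2 = 128.
Iteration 7: 128 < 130 holds -> v = 128 * 2 = 256.
Iteration 8: 256 < 130 fails; recursion stops.
v values: 2, 4, 8, 16, 32, 64, 128, 256; the maximum is 256.

256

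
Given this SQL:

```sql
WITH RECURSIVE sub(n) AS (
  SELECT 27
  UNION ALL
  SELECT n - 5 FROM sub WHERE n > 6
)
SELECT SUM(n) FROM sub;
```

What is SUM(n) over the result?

Base: n=27.
Iteration 1: 27 > 6 holds -> n = 27 - 5 = 22.
Iteration 2: 22 > 6 holds -> n = 22 - 5 = 17.
Iteration 3: 17 > 6 holds -> n = 17 - 5 = 12.
Iteration 4: 12 > 6 holds -> n = 12 - 5 = 7.
Iteration 5: 7 > 6 holds -> n = 7 - 5 = 2.
Iteration 6: 2 > 6 fails; recursion stops.
SUM(n) = 27 + 22 + 17 + 12 + 7 + 2 = 87.

87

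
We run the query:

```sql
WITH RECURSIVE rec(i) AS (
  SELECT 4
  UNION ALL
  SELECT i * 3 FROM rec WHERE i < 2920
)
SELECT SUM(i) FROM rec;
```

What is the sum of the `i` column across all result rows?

Base: i=4.
Iteration 1: 4 < 2920 holds -> i = 4 * 3 = 12.
Iteration 2: 12 < 2920 holds -> i = 12 * 3 = 36.
Iteration 3: 36 < 2920 holds -> i = 36 * 3 = 108.
Iteration 4: 108 < 2920 holds -> i = 108 * 3 = 324.
Iteration 5: 324 < 2920 holds -> i = 324 * 3 = 972.
Iteration 6: 972 < 2920 holds -> i = 972 * 3 = 2916.
Iteration 7: 2916 < 2920 holds -> i = 2916 * 3 = 8748.
Iteration 8: 8748 < 2920 fails; recursion stops.
SUM(i) = 4 + 12 + 36 + 108 + 324 + 972 + 2916 + 8748 = 13120.

13120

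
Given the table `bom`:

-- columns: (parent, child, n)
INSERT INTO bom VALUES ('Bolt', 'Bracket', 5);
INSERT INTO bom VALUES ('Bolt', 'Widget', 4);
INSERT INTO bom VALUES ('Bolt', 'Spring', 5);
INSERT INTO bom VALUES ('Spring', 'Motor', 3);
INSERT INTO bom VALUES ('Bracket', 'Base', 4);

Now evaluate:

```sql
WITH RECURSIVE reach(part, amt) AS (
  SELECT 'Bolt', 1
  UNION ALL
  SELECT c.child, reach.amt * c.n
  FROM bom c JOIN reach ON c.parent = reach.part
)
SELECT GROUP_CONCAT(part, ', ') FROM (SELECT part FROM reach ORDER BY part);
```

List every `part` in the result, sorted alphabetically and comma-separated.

Base, Bolt, Bracket, Motor, Spring, Widget

Base: (Bolt, amt=1).
Iteration 1: components of {Bolt} -> Bracket = 1*5 = 5, Spring = 1*5 = 5, Widget = 1*4 = 4.
Iteration 2: components of {Bracket,Spring,Widget} -> Base = 5*4 = 20, Motor = 5*3 = 15.
Iteration 3: no further components; recursion stops.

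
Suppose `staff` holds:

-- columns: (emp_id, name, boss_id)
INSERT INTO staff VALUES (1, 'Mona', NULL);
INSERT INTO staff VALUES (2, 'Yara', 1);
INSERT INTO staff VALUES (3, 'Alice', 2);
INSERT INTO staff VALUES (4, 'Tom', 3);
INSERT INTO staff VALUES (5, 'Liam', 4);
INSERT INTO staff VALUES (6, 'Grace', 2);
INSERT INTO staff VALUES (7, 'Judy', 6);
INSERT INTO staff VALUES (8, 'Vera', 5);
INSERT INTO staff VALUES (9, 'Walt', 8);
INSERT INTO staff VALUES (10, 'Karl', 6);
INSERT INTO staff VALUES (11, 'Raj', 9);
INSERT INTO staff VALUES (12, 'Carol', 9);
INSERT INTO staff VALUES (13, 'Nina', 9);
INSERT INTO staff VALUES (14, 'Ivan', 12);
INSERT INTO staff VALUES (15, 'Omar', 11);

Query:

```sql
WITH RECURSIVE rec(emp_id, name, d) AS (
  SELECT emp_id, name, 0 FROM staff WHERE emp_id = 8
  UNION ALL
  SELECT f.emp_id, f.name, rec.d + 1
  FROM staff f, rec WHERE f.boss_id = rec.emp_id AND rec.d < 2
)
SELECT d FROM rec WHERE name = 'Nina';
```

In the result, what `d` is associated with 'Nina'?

Base: emp_id=8 (Vera) at d 0.
Iteration 1: rows with boss_id in {8} -> Walt (id 9, d 1).
Iteration 2: rows with boss_id in {9} -> Raj (id 11, d 2), Carol (id 12, d 2), Nina (id 13, d 2).
Iteration 3: d < 2 fails for all current rows; recursion stops.

2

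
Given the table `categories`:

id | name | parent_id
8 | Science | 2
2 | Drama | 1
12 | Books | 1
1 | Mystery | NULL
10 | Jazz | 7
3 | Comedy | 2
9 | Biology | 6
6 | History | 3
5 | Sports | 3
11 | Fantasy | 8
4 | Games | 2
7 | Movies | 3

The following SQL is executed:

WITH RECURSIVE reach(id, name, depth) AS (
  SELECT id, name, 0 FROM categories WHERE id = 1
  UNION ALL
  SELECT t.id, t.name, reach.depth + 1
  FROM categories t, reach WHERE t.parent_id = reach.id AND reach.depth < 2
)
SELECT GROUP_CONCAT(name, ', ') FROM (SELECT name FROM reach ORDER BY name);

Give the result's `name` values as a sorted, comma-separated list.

Books, Comedy, Drama, Games, Mystery, Science

Base: id=1 (Mystery) at depth 0.
Iteration 1: rows with parent_id in {1} -> Drama (id 2, depth 1), Books (id 12, depth 1).
Iteration 2: rows with parent_id in {2,12} -> Comedy (id 3, depth 2), Games (id 4, depth 2), Science (id 8, depth 2).
Iteration 3: depth < 2 fails for all current rows; recursion stops.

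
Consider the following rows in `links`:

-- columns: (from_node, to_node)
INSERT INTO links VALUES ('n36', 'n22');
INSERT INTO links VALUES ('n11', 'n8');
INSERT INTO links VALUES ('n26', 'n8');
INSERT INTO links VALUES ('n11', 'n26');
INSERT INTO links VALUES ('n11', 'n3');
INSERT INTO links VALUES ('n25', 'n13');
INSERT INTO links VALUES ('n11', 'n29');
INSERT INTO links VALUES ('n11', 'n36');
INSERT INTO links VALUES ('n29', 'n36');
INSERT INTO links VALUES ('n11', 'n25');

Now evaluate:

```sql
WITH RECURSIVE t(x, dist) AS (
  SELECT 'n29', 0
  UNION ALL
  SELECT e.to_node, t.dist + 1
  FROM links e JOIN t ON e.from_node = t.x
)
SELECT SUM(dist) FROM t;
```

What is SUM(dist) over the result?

Base: (n29, dist=0).
Iteration 1: edges from {n29} -> (n36, dist=1).
Iteration 2: edges from {n36} -> (n22, dist=2).
Iteration 3: no outgoing edges from {n22}; recursion stops.
SUM(dist) = 0 + 1 + 2 = 3.

3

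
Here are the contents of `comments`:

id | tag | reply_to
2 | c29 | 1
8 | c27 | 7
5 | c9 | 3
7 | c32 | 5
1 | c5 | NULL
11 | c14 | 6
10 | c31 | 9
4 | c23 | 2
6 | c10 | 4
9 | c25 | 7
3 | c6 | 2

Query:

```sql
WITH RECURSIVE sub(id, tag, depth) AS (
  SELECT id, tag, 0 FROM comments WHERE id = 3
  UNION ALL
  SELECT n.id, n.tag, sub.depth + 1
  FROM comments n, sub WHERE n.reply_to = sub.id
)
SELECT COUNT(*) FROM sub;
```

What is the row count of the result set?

6

Base: id=3 (c6) at depth 0.
Iteration 1: rows with reply_to in {3} -> c9 (id 5, depth 1).
Iteration 2: rows with reply_to in {5} -> c32 (id 7, depth 2).
Iteration 3: rows with reply_to in {7} -> c27 (id 8, depth 3), c25 (id 9, depth 3).
Iteration 4: rows with reply_to in {8,9} -> c31 (id 10, depth 4).
Iteration 5: no rows with reply_to in {10}; recursion stops.
Total rows emitted: 6.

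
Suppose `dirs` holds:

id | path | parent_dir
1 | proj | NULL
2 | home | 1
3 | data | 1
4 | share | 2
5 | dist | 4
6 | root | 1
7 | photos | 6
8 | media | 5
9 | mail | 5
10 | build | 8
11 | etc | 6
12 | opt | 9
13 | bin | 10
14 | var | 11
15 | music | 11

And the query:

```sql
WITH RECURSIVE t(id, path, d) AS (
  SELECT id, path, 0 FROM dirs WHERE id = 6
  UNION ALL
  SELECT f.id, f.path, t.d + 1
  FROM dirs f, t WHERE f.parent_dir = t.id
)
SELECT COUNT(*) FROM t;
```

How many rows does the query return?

Base: id=6 (root) at d 0.
Iteration 1: rows with parent_dir in {6} -> photos (id 7, d 1), etc (id 11, d 1).
Iteration 2: rows with parent_dir in {7,11} -> var (id 14, d 2), music (id 15, d 2).
Iteration 3: no rows with parent_dir in {14,15}; recursion stops.
Total rows emitted: 5.

5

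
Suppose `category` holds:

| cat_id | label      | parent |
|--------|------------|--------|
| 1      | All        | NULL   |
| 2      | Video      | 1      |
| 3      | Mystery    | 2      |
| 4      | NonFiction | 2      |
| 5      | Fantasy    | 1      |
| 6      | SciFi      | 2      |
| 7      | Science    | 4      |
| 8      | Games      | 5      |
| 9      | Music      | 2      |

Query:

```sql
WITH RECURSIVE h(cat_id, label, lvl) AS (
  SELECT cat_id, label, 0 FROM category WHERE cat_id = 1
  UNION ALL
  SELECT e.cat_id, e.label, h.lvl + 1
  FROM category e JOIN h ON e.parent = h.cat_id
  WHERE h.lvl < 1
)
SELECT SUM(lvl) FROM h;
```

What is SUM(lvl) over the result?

Base: cat_id=1 (All) at lvl 0.
Iteration 1: rows with parent in {1} -> Video (id 2, lvl 1), Fantasy (id 5, lvl 1).
Iteration 2: lvl < 1 fails for all current rows; recursion stops.
SUM(lvl) = 0 + 1 + 1 = 2.

2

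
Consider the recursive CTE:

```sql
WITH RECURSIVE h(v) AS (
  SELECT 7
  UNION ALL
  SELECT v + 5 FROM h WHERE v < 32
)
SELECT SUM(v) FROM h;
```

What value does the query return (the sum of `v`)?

117

Base: v=7.
Iteration 1: 7 < 32 holds -> v = 7 + 5 = 12.
Iteration 2: 12 < 32 holds -> v = 12 + 5 = 17.
Iteration 3: 17 < 32 holds -> v = 17 + 5 = 22.
Iteration 4: 22 < 32 holds -> v = 22 + 5 = 27.
Iteration 5: 27 < 32 holds -> v = 27 + 5 = 32.
Iteration 6: 32 < 32 fails; recursion stops.
SUM(v) = 7 + 12 + 17 + 22 + 27 + 32 = 117.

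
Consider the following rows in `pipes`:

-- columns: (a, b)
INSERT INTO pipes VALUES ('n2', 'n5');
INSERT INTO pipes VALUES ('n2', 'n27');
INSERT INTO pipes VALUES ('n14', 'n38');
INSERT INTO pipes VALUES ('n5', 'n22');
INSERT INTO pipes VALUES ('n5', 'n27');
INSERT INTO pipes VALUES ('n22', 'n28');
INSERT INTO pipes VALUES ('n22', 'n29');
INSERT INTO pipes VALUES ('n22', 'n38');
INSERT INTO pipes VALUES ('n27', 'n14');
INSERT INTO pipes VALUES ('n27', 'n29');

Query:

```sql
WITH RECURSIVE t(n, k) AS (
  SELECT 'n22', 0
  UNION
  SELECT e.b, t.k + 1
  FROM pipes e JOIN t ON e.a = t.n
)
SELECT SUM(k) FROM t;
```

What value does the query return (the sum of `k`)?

Base: (n22, k=0).
Iteration 1: edges from {n22} -> (n28, k=1), (n29, k=1), (n38, k=1).
Iteration 2: no outgoing edges from {n28,n29,n38}; recursion stops.
SUM(k) = 0 + 1 + 1 + 1 = 3.

3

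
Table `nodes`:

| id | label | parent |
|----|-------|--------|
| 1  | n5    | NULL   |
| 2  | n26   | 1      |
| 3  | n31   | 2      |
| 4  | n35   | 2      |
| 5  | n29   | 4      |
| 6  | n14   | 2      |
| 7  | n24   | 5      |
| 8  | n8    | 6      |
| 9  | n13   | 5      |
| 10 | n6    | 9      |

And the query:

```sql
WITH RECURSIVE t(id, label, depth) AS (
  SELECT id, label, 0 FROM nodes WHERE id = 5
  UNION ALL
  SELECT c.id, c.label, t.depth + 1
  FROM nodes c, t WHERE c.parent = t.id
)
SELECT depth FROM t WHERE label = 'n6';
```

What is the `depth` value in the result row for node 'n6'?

2

Base: id=5 (n29) at depth 0.
Iteration 1: rows with parent in {5} -> n24 (id 7, depth 1), n13 (id 9, depth 1).
Iteration 2: rows with parent in {7,9} -> n6 (id 10, depth 2).
Iteration 3: no rows with parent in {10}; recursion stops.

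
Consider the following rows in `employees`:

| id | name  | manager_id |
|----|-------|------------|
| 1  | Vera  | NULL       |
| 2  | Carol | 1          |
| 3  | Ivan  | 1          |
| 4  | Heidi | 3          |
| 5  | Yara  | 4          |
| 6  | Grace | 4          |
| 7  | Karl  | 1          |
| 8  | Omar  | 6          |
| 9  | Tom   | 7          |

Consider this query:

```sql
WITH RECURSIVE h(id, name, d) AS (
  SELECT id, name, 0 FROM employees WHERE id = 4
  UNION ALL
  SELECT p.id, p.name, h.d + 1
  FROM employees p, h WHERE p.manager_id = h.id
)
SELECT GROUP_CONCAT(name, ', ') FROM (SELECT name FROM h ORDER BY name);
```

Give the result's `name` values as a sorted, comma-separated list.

Grace, Heidi, Omar, Yara

Base: id=4 (Heidi) at d 0.
Iteration 1: rows with manager_id in {4} -> Yara (id 5, d 1), Grace (id 6, d 1).
Iteration 2: rows with manager_id in {5,6} -> Omar (id 8, d 2).
Iteration 3: no rows with manager_id in {8}; recursion stops.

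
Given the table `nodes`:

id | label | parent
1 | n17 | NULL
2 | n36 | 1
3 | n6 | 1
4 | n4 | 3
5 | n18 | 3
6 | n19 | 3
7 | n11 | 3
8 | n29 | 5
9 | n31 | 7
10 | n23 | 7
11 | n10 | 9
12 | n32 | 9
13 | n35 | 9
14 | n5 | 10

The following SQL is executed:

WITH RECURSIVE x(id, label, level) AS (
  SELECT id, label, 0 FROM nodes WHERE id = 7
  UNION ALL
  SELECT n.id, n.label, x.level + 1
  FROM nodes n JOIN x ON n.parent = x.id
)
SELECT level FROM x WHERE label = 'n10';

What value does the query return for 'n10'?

Base: id=7 (n11) at level 0.
Iteration 1: rows with parent in {7} -> n31 (id 9, level 1), n23 (id 10, level 1).
Iteration 2: rows with parent in {9,10} -> n10 (id 11, level 2), n32 (id 12, level 2), n35 (id 13, level 2), n5 (id 14, level 2).
Iteration 3: no rows with parent in {11,12,13,14}; recursion stops.

2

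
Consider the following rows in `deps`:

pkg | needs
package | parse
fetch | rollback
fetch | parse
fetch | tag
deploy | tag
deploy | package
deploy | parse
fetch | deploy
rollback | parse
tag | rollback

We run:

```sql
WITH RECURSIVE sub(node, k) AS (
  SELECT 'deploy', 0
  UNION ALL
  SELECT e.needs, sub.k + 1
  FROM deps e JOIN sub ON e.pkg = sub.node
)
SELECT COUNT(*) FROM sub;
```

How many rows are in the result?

7

Base: (deploy, k=0).
Iteration 1: edges from {deploy} -> (package, k=1), (parse, k=1), (tag, k=1).
Iteration 2: edges from {package,parse,tag} -> (parse, k=2), (rollback, k=2).
Iteration 3: edges from {parse,rollback} -> (parse, k=3).
Iteration 4: no outgoing edges from {parse}; recursion stops.
Total rows emitted: 7.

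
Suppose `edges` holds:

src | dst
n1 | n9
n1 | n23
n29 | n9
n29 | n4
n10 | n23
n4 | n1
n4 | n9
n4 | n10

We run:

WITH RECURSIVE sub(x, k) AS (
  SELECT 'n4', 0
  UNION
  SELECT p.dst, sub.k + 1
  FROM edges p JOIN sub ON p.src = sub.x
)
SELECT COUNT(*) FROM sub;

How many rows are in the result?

Base: (n4, k=0).
Iteration 1: edges from {n4} -> (n1, k=1), (n10, k=1), (n9, k=1).
Iteration 2: edges from {n1,n10,n9} -> (n23, k=2), (n9, k=2). [UNION drops 1 duplicate row(s)]
Iteration 3: no outgoing edges from {n23,n9}; recursion stops.
Total rows emitted: 6.

6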